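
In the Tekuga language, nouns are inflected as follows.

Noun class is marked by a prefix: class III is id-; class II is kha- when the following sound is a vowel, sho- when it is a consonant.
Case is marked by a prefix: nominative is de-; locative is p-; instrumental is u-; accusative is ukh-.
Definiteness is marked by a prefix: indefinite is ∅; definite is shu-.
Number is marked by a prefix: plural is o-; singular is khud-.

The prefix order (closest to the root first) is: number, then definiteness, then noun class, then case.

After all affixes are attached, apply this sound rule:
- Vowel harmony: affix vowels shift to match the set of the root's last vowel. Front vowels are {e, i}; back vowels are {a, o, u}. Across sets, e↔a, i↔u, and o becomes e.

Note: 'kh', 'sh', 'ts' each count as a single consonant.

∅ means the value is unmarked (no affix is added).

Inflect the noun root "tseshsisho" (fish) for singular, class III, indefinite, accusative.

ukhudkhudtseshsisho

Attach number singular khud- → khudtseshsisho.
definiteness = indefinite: zero marking, form stays khudtseshsisho.
Attach noun class class III id- → idkhudtseshsisho.
Attach case accusative ukh- → ukhidkhudtseshsisho.
Apply vowel harmony: ukhidkhudtseshsisho → ukhudkhudtseshsisho.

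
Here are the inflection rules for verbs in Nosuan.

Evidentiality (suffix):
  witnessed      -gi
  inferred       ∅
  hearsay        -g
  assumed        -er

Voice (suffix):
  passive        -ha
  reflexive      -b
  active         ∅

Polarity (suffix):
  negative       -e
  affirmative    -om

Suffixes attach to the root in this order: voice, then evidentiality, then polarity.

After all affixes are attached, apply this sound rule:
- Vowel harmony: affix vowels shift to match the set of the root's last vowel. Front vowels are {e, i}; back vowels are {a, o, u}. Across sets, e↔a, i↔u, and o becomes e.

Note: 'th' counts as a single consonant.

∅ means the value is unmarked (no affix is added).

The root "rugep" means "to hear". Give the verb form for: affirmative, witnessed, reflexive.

rugepbgiem

Attach voice reflexive -b → rugepb.
Attach evidentiality witnessed -gi → rugepbgi.
Attach polarity affirmative -om → rugepbgiom.
Apply vowel harmony: rugepbgiom → rugepbgiem.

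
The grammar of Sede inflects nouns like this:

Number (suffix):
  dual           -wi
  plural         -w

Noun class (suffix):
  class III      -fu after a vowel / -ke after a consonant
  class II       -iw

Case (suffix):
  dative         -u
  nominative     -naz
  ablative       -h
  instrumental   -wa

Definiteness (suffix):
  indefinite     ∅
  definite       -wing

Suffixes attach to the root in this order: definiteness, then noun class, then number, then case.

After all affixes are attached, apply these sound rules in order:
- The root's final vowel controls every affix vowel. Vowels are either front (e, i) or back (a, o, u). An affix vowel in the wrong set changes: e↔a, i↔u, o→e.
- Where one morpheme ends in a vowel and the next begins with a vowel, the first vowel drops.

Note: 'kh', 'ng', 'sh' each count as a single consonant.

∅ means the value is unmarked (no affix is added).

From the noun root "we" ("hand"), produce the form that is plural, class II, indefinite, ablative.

definiteness = indefinite: zero marking, form stays we.
Attach noun class class II -iw → weiw.
Attach number plural -w → weiww.
Attach case ablative -h → weiwwh.
Vowel harmony: no change.
Apply vowel deletion: weiwwh → wiwwh.

wiwwh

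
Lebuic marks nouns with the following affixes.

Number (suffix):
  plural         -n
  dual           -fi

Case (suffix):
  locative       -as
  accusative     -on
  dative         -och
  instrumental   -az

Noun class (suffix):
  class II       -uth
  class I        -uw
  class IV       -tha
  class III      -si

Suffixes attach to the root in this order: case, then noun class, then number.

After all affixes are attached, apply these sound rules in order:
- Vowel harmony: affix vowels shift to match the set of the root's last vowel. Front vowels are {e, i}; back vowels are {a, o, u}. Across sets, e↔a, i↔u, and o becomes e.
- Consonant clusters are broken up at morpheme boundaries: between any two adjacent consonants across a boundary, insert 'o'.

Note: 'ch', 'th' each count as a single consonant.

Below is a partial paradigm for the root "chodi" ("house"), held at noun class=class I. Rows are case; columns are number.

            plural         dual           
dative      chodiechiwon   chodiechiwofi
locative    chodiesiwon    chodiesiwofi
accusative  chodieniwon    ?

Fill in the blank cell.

chodieniwofi

Attach case accusative -on → chodion.
Attach noun class class I -uw → chodionuw.
Attach number dual -fi → chodionuwfi.
Apply vowel harmony: chodionuwfi → chodieniwfi.
Apply epenthesis: chodieniwfi → chodieniwofi.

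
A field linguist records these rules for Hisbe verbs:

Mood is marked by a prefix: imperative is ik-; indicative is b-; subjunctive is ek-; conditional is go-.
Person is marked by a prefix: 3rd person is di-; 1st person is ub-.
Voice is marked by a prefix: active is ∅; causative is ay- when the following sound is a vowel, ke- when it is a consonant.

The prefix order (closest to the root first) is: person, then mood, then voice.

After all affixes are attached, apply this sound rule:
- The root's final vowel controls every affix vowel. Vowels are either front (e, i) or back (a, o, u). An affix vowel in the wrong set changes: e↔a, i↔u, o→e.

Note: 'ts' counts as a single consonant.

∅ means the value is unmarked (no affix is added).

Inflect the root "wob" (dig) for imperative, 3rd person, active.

ukduwob

Attach person 3rd person di- → diwob.
Attach mood imperative ik- → ikdiwob.
voice = active: zero marking, form stays ikdiwob.
Apply vowel harmony: ikdiwob → ukduwob.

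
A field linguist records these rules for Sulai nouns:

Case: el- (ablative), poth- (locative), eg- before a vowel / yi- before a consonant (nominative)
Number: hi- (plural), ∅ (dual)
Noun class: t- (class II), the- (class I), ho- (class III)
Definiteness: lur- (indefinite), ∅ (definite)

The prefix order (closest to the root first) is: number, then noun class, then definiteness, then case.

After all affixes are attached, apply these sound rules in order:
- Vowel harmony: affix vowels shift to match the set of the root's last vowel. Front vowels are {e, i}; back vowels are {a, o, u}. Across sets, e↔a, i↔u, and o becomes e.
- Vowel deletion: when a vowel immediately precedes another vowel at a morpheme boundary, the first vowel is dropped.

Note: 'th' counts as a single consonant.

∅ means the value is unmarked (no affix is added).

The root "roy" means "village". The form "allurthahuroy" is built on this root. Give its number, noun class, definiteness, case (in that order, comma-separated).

plural, class I, indefinite, ablative

Segment: el-lur-the-hi-roy.
number: hi- → plural.
noun class: the- → class I.
definiteness: lur- → indefinite.
case: el- → ablative.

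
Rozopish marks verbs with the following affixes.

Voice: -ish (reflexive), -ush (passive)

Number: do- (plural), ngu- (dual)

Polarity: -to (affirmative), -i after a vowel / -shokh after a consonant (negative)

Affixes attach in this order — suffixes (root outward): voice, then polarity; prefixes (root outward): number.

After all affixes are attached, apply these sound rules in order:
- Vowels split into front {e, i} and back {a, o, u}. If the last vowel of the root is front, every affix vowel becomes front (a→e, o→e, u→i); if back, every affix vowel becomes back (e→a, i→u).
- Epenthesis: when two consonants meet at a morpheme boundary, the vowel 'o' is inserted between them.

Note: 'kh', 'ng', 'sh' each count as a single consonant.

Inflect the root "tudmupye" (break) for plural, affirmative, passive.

Attach voice passive -ush → tudmupyeush.
Attach polarity affirmative -to → tudmupyeushto.
Attach number plural do- → dotudmupyeushto.
Apply vowel harmony: dotudmupyeushto → detudmupyeishte.
Apply epenthesis: detudmupyeishte → detudmupyeishote.

detudmupyeishote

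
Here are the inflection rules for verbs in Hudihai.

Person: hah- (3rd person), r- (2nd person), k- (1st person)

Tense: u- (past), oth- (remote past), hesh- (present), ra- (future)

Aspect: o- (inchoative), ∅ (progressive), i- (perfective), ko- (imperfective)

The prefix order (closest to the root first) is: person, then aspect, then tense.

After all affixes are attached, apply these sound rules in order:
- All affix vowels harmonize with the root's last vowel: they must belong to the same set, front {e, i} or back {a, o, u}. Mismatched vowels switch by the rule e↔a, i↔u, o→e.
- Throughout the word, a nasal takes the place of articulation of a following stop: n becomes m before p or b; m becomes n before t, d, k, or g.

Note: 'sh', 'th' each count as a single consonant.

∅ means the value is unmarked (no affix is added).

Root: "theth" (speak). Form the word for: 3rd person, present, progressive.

heshhehtheth

Attach person 3rd person hah- → hahtheth.
aspect = progressive: zero marking, form stays hahtheth.
Attach tense present hesh- → heshhahtheth.
Apply vowel harmony: heshhahtheth → heshhehtheth.
Nasal assimilation: no change.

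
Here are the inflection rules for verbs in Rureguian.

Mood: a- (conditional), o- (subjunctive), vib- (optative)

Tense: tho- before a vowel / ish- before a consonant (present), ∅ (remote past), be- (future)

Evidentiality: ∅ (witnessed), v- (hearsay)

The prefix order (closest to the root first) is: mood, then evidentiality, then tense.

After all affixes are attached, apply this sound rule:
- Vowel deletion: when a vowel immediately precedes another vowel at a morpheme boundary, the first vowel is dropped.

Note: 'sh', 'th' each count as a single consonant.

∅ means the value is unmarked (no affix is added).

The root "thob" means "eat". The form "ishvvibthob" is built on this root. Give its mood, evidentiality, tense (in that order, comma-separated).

Segment: ish-v-vib-thob.
mood: vib- → optative.
evidentiality: v- → hearsay.
tense: tho/ish- → present.

optative, hearsay, present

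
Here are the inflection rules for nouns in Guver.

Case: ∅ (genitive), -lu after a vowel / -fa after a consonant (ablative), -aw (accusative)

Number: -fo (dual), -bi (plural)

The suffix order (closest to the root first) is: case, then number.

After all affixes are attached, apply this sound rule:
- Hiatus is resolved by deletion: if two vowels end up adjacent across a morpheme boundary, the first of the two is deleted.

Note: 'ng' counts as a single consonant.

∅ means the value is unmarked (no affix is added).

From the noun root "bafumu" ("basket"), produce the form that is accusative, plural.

Attach case accusative -aw → bafumuaw.
Attach number plural -bi → bafumuawbi.
Apply vowel deletion: bafumuawbi → bafumawbi.

bafumawbi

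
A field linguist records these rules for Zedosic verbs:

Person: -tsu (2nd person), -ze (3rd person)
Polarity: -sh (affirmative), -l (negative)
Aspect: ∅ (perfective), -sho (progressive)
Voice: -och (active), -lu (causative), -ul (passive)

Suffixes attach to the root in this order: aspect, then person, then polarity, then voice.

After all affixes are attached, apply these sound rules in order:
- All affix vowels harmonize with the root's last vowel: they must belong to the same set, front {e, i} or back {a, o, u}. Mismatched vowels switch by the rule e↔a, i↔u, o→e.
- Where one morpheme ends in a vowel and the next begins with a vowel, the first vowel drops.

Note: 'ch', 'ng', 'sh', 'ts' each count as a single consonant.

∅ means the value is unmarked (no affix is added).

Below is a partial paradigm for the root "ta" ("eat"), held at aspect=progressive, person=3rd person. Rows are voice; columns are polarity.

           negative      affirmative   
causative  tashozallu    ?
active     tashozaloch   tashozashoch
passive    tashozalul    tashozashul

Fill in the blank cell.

tashozashlu

Attach aspect progressive -sho → tasho.
Attach person 3rd person -ze → tashoze.
Attach polarity affirmative -sh → tashozesh.
Attach voice causative -lu → tashozeshlu.
Apply vowel harmony: tashozeshlu → tashozashlu.
Vowel deletion: no change.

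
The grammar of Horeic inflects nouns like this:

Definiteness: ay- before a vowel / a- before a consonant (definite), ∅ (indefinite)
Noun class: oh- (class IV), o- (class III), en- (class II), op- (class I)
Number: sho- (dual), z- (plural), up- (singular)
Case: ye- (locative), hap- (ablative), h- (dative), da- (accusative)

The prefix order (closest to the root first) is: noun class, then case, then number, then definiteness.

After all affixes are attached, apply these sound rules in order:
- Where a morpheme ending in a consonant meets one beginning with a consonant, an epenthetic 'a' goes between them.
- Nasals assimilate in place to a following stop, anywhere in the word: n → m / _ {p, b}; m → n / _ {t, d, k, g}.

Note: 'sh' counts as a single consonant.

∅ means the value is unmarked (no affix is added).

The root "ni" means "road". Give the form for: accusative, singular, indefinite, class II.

upadaenani

Attach noun class class II en- → enni.
Attach case accusative da- → daenni.
Attach number singular up- → updaenni.
definiteness = indefinite: zero marking, form stays updaenni.
Apply epenthesis: updaenni → upadaenani.
Nasal assimilation: no change.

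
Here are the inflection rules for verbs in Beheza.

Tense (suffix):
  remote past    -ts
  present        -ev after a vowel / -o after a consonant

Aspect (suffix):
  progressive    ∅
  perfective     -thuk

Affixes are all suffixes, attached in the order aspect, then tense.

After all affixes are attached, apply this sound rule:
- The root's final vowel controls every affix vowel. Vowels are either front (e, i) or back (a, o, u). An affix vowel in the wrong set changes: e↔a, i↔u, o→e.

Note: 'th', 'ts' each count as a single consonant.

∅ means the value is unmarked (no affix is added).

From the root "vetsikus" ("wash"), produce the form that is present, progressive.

aspect = progressive: zero marking, form stays vetsikus.
Attach tense present -o (after consonant 's') → vetsikuso.
Vowel harmony: no change.

vetsikuso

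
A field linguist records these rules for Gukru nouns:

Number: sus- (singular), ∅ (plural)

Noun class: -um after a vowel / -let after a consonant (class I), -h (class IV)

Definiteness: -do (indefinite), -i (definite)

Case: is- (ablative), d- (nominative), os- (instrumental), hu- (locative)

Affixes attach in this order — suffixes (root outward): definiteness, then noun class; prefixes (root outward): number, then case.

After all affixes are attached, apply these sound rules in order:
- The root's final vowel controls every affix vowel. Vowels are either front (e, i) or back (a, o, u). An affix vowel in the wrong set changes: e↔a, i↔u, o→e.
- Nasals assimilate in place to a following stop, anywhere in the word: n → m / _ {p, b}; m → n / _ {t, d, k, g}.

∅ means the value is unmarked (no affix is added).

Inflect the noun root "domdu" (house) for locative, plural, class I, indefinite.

hudondudoum

number = plural: zero marking, form stays domdu.
Attach case locative hu- → hudomdu.
Attach definiteness indefinite -do → hudomdudo.
Attach noun class class I -um (after vowel 'o') → hudomdudoum.
Vowel harmony: no change.
Apply nasal assimilation: hudomdudoum → hudondudoum.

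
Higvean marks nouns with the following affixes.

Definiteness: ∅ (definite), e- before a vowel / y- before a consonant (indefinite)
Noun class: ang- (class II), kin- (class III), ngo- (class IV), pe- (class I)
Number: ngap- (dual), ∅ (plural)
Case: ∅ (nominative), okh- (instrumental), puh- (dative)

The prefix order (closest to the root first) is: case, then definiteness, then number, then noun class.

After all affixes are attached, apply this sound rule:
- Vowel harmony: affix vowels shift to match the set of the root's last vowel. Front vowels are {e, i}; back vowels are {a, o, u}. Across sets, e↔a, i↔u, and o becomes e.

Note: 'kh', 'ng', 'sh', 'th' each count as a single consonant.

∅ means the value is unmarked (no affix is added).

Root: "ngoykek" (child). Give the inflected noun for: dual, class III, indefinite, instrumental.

kinngepeekhngoykek

Attach case instrumental okh- → okhngoykek.
Attach definiteness indefinite e- (before vowel 'o') → eokhngoykek.
Attach number dual ngap- → ngapeokhngoykek.
Attach noun class class III kin- → kinngapeokhngoykek.
Apply vowel harmony: kinngapeokhngoykek → kinngepeekhngoykek.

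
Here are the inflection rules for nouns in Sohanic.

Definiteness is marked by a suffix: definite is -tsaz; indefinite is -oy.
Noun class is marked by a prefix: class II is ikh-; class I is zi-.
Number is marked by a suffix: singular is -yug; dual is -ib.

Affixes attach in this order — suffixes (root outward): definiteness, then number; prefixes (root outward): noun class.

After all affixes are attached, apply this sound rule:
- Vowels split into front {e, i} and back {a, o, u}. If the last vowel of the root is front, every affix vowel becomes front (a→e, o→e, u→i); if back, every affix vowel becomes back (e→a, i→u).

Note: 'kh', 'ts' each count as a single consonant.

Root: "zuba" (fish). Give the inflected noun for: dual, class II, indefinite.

ukhzubaoyub

Attach definiteness indefinite -oy → zubaoy.
Attach noun class class II ikh- → ikhzubaoy.
Attach number dual -ib → ikhzubaoyib.
Apply vowel harmony: ikhzubaoyib → ukhzubaoyub.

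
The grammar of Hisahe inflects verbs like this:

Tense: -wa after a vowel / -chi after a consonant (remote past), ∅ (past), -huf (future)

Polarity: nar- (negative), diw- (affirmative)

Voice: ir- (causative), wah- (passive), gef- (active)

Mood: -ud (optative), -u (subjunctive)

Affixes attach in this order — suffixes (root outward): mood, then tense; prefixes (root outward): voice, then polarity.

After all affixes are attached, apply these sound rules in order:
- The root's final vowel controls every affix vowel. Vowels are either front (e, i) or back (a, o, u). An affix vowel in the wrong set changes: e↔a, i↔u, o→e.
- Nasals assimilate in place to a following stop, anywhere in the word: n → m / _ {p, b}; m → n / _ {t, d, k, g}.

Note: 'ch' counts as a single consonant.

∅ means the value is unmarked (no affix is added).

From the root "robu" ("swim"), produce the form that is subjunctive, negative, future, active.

Attach voice active gef- → gefrobu.
Attach polarity negative nar- → nargefrobu.
Attach mood subjunctive -u → nargefrobuu.
Attach tense future -huf → nargefrobuuhuf.
Apply vowel harmony: nargefrobuuhuf → nargafrobuuhuf.
Nasal assimilation: no change.

nargafrobuuhuf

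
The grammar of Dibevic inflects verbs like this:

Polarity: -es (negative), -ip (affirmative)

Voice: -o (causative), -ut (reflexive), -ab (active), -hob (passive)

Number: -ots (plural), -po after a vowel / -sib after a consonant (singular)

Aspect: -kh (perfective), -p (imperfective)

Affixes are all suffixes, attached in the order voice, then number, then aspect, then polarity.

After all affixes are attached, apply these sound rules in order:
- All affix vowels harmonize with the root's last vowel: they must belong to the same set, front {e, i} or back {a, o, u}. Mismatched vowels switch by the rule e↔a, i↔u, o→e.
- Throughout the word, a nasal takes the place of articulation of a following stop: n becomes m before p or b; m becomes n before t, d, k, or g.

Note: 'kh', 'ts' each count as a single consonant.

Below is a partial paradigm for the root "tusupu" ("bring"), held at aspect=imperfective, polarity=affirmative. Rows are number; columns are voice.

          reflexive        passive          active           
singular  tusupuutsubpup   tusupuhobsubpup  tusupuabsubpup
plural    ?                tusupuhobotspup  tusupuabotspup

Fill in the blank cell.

tusupuutotspup

Attach voice reflexive -ut → tusupuut.
Attach number plural -ots → tusupuutots.
Attach aspect imperfective -p → tusupuutotsp.
Attach polarity affirmative -ip → tusupuutotspip.
Apply vowel harmony: tusupuutotspip → tusupuutotspup.
Nasal assimilation: no change.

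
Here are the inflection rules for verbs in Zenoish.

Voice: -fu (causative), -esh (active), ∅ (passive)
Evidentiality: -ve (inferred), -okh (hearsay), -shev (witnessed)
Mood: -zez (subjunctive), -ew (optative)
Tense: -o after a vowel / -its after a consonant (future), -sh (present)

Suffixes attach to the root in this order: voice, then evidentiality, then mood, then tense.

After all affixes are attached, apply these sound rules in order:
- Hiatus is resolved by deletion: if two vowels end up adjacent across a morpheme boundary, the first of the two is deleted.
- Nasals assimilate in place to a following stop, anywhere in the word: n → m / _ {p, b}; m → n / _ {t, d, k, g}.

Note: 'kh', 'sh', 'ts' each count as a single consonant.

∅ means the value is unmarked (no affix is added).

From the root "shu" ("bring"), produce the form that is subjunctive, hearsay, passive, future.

shokhzezits

voice = passive: zero marking, form stays shu.
Attach evidentiality hearsay -okh → shuokh.
Attach mood subjunctive -zez → shuokhzez.
Attach tense future -its (after consonant 'z') → shuokhzezits.
Apply vowel deletion: shuokhzezits → shokhzezits.
Nasal assimilation: no change.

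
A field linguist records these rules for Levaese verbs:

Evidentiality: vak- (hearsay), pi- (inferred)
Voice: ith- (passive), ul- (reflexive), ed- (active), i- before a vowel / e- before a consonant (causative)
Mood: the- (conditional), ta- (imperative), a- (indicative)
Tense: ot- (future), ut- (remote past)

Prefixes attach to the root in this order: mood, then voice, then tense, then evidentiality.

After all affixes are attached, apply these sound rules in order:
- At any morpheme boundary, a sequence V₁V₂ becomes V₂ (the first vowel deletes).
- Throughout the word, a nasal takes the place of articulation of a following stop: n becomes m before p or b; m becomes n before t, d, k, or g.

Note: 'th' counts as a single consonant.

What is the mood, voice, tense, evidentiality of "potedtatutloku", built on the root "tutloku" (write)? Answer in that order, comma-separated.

Segment: pi-ot-ed-ta-tutloku.
mood: ta- → imperative.
voice: ed- → active.
tense: ot- → future.
evidentiality: pi- → inferred.

imperative, active, future, inferred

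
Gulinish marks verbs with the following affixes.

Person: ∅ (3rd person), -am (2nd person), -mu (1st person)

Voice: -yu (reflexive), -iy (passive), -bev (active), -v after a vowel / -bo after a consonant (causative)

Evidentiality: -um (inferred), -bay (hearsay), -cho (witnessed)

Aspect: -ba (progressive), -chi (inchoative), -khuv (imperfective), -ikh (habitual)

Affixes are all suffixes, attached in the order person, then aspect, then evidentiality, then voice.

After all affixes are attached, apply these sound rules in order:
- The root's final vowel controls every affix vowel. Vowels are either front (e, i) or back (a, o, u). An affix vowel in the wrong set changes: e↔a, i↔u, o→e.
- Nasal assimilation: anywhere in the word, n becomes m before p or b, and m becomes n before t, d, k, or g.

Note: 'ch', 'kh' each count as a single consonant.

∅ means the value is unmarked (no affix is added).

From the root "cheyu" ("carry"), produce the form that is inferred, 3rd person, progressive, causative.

person = 3rd person: zero marking, form stays cheyu.
Attach aspect progressive -ba → cheyuba.
Attach evidentiality inferred -um → cheyubaum.
Attach voice causative -bo (after consonant 'm') → cheyubaumbo.
Vowel harmony: no change.
Nasal assimilation: no change.

cheyubaumbo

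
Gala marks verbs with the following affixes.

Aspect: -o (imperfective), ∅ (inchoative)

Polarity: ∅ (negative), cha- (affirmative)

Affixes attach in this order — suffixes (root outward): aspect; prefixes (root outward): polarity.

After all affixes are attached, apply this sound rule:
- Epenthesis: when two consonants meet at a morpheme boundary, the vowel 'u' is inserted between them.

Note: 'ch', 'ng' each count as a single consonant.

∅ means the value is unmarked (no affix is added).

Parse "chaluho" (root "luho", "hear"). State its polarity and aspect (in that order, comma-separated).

Segment: cha-luho.
polarity: cha- → affirmative.
aspect: ∅ → inchoative.

affirmative, inchoative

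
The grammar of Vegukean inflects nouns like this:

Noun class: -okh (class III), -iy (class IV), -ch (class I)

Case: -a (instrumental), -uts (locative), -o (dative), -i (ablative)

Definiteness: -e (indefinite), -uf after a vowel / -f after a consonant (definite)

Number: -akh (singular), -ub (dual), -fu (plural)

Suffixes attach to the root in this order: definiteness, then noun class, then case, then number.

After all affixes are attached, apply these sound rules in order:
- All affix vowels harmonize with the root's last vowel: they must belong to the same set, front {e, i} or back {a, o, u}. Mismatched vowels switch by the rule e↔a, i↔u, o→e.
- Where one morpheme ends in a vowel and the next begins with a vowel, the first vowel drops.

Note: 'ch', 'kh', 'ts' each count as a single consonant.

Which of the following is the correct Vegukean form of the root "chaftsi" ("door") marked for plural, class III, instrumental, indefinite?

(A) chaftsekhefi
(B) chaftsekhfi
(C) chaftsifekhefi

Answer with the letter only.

A

Attach definiteness indefinite -e → chaftsie.
Attach noun class class III -okh → chaftsieokh.
Attach case instrumental -a → chaftsieokha.
Attach number plural -fu → chaftsieokhafu.
Apply vowel harmony: chaftsieokhafu → chaftsieekhefi.
Apply vowel deletion: chaftsieekhefi → chaftsekhefi.
So the correct form is chaftsekhefi, option (A).
(C) chaftsifekhefi is wrong: it uses definite instead of indefinite for definiteness.
(B) chaftsekhfi is wrong: it has the affixes in the wrong order.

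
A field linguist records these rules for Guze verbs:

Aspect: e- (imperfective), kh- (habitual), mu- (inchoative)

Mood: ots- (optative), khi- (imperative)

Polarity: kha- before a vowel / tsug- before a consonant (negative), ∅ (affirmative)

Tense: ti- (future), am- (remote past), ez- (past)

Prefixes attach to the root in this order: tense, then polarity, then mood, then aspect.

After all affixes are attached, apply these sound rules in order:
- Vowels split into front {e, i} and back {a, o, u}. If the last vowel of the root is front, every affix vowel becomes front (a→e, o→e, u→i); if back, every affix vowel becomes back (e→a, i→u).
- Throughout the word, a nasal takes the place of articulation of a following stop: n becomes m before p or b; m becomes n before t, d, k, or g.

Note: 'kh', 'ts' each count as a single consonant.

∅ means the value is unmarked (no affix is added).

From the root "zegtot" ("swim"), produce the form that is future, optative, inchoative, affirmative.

muotstuzegtot

Attach tense future ti- → tizegtot.
polarity = affirmative: zero marking, form stays tizegtot.
Attach mood optative ots- → otstizegtot.
Attach aspect inchoative mu- → muotstizegtot.
Apply vowel harmony: muotstizegtot → muotstuzegtot.
Nasal assimilation: no change.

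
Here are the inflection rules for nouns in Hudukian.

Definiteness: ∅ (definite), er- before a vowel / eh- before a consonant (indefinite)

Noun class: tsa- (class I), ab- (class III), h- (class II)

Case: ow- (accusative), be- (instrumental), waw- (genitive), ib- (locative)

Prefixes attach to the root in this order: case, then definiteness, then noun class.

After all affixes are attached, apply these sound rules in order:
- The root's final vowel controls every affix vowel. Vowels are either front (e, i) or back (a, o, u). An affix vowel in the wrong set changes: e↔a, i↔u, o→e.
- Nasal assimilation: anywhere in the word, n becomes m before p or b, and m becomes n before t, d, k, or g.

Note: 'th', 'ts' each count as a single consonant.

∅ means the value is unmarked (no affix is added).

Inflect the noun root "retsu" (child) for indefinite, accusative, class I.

tsaarowretsu

Attach case accusative ow- → owretsu.
Attach definiteness indefinite er- (before vowel 'o') → erowretsu.
Attach noun class class I tsa- → tsaerowretsu.
Apply vowel harmony: tsaerowretsu → tsaarowretsu.
Nasal assimilation: no change.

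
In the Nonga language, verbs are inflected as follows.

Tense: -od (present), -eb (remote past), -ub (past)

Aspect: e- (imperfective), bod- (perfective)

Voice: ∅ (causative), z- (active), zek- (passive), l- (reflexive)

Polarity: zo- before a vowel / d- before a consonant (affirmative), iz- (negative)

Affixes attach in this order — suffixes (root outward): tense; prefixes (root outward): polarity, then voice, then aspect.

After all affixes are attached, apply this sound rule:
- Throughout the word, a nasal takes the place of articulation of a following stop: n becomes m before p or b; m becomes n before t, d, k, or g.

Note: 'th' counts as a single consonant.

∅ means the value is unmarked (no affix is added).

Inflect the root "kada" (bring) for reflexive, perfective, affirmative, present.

bodldkadaod

Attach polarity affirmative d- (before consonant 'k') → dkada.
Attach voice reflexive l- → ldkada.
Attach tense present -od → ldkadaod.
Attach aspect perfective bod- → bodldkadaod.
Nasal assimilation: no change.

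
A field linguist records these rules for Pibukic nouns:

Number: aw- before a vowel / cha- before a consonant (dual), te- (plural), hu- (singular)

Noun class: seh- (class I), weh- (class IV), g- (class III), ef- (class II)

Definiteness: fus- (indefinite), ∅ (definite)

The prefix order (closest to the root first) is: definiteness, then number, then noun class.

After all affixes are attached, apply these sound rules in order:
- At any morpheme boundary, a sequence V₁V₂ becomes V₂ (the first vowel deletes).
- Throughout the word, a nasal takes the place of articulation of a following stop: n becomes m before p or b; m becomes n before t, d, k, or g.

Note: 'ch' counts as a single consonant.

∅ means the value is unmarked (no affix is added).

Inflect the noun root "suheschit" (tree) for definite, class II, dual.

efchasuheschit

definiteness = definite: zero marking, form stays suheschit.
Attach number dual cha- (before consonant 's') → chasuheschit.
Attach noun class class II ef- → efchasuheschit.
Vowel deletion: no change.
Nasal assimilation: no change.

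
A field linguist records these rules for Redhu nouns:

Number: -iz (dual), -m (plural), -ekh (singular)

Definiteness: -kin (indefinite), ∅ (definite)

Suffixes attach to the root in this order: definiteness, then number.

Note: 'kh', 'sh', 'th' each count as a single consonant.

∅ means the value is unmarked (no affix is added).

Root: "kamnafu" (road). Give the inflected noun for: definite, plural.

kamnafum

definiteness = definite: zero marking, form stays kamnafu.
Attach number plural -m → kamnafum.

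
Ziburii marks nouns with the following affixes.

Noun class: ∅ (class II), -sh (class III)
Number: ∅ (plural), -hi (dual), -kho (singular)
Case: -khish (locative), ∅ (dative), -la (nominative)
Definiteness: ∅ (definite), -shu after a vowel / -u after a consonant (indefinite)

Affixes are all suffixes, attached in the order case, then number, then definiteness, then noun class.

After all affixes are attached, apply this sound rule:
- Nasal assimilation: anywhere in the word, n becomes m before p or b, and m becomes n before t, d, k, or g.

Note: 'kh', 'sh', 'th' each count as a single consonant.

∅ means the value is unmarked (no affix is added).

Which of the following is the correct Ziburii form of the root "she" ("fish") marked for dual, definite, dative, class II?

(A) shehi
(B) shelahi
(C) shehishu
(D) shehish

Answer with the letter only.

A

case = dative: zero marking, form stays she.
Attach number dual -hi → shehi.
definiteness = definite: zero marking, form stays shehi.
noun class = class II: zero marking, form stays shehi.
Nasal assimilation: no change.
So the correct form is shehi, option (A).
(B) shelahi is wrong: it uses nominative instead of dative for case.
(D) shehish is wrong: it uses class III instead of class II for noun class.
(C) shehishu is wrong: it uses indefinite instead of definite for definiteness.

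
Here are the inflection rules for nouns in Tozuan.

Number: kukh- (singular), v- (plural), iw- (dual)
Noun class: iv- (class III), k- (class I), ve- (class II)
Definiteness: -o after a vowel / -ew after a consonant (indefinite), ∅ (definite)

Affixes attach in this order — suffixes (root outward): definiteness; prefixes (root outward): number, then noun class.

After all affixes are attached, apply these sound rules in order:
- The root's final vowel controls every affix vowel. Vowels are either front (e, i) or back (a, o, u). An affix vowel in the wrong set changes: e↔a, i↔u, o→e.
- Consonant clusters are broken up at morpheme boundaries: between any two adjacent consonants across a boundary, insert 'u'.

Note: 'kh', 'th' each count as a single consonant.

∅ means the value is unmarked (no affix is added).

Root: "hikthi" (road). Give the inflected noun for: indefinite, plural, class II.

Attach definiteness indefinite -o (after vowel 'i') → hikthio.
Attach number plural v- → vhikthio.
Attach noun class class II ve- → vevhikthio.
Apply vowel harmony: vevhikthio → vevhikthie.
Apply epenthesis: vevhikthie → vevuhikthie.

vevuhikthie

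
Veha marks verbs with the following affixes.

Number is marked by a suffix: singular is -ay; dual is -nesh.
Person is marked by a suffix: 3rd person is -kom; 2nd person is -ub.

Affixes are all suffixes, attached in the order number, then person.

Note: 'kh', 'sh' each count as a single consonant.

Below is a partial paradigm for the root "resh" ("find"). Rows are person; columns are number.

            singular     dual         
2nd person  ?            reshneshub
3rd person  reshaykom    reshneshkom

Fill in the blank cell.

reshayub

Attach number singular -ay → reshay.
Attach person 2nd person -ub → reshayub.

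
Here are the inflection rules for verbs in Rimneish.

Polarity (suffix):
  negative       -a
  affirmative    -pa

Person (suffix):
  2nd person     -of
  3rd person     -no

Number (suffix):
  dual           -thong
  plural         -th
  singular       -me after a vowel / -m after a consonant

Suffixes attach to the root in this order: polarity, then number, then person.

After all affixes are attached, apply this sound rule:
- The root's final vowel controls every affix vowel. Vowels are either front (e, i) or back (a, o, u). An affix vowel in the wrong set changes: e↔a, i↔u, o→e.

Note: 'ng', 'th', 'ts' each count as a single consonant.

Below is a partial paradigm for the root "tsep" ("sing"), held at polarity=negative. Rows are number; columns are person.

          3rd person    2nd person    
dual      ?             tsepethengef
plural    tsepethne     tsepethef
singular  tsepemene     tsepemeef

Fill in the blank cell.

Attach polarity negative -a → tsepa.
Attach number dual -thong → tsepathong.
Attach person 3rd person -no → tsepathongno.
Apply vowel harmony: tsepathongno → tsepethengne.

tsepethengne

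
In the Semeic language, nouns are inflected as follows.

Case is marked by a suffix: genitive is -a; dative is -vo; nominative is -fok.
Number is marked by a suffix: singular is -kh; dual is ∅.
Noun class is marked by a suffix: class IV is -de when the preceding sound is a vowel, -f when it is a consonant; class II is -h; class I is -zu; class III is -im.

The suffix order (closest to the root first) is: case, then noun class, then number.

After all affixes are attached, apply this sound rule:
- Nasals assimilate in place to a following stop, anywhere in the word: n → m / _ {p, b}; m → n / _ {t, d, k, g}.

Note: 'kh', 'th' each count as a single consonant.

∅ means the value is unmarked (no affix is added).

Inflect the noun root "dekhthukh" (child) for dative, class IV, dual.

dekhthukhvode

Attach case dative -vo → dekhthukhvo.
Attach noun class class IV -de (after vowel 'o') → dekhthukhvode.
number = dual: zero marking, form stays dekhthukhvode.
Nasal assimilation: no change.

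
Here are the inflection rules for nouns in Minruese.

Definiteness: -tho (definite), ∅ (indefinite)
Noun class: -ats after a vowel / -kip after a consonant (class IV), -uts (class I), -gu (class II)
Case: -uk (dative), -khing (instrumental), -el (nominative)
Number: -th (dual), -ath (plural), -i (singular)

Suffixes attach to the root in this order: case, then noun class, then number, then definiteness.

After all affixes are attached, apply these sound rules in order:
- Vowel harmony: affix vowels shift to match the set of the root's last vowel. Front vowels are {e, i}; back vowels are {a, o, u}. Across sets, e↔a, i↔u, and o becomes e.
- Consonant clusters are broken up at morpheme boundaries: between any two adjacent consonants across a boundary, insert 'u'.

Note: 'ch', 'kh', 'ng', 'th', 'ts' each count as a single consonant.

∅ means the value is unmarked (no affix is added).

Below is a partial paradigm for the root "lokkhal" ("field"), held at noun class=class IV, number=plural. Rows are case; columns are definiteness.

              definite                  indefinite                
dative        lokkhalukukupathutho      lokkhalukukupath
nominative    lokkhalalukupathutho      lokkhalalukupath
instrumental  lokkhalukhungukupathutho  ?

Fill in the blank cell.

lokkhalukhungukupath

Attach case instrumental -khing → lokkhalkhing.
Attach noun class class IV -kip (after consonant 'ng') → lokkhalkhingkip.
Attach number plural -ath → lokkhalkhingkipath.
definiteness = indefinite: zero marking, form stays lokkhalkhingkipath.
Apply vowel harmony: lokkhalkhingkipath → lokkhalkhungkupath.
Apply epenthesis: lokkhalkhungkupath → lokkhalukhungukupath.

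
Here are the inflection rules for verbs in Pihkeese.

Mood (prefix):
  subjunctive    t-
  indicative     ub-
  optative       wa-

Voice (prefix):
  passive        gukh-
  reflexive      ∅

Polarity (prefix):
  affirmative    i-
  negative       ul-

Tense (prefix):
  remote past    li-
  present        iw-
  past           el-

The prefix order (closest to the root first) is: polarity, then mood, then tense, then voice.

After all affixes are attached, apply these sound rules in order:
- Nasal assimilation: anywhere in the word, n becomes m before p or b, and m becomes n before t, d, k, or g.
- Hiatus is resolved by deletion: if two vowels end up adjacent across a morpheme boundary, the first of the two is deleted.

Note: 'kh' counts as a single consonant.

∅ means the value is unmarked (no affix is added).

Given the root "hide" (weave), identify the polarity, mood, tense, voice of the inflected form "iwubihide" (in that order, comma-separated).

Segment: iw-ub-i-hide.
polarity: i- → affirmative.
mood: ub- → indicative.
tense: iw- → present.
voice: ∅ → reflexive.

affirmative, indicative, present, reflexive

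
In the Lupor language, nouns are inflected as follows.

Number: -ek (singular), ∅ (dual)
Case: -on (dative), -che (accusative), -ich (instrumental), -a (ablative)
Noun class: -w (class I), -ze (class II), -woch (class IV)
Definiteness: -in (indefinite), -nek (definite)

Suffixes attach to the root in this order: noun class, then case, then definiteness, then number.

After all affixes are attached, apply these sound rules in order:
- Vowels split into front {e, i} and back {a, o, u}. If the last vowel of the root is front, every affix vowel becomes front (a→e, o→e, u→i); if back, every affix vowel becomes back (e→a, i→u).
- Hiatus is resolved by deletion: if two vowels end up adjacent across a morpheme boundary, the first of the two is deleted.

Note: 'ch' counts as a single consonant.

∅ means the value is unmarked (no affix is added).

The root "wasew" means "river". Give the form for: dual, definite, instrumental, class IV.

wasewwechichnek

Attach noun class class IV -woch → wasewwoch.
Attach case instrumental -ich → wasewwochich.
Attach definiteness definite -nek → wasewwochichnek.
number = dual: zero marking, form stays wasewwochichnek.
Apply vowel harmony: wasewwochichnek → wasewwechichnek.
Vowel deletion: no change.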